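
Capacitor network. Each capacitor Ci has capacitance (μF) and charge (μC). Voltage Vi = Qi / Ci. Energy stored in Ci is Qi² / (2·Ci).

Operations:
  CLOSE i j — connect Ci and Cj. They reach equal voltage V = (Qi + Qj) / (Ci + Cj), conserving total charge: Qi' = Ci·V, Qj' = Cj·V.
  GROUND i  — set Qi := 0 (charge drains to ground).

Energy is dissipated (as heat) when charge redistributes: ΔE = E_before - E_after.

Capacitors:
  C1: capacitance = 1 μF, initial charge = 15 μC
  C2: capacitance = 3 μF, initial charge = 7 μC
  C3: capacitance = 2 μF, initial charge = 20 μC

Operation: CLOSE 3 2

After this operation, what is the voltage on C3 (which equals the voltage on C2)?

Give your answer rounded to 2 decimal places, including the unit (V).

Initial: C1(1μF, Q=15μC, V=15.00V), C2(3μF, Q=7μC, V=2.33V), C3(2μF, Q=20μC, V=10.00V)
Op 1: CLOSE 3-2: Q_total=27.00, C_total=5.00, V=5.40; Q3=10.80, Q2=16.20; dissipated=35.267

Answer: 5.40 V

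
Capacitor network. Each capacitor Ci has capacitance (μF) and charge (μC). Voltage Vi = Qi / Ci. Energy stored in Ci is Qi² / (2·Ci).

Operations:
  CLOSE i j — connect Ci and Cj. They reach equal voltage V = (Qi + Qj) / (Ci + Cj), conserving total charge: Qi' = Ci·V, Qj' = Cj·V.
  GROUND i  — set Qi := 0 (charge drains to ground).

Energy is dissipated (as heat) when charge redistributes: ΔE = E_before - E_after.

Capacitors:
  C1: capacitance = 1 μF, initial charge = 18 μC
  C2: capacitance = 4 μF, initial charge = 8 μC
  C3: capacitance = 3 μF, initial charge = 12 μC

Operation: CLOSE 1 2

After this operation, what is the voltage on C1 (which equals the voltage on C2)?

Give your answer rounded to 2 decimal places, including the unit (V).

Initial: C1(1μF, Q=18μC, V=18.00V), C2(4μF, Q=8μC, V=2.00V), C3(3μF, Q=12μC, V=4.00V)
Op 1: CLOSE 1-2: Q_total=26.00, C_total=5.00, V=5.20; Q1=5.20, Q2=20.80; dissipated=102.400

Answer: 5.20 V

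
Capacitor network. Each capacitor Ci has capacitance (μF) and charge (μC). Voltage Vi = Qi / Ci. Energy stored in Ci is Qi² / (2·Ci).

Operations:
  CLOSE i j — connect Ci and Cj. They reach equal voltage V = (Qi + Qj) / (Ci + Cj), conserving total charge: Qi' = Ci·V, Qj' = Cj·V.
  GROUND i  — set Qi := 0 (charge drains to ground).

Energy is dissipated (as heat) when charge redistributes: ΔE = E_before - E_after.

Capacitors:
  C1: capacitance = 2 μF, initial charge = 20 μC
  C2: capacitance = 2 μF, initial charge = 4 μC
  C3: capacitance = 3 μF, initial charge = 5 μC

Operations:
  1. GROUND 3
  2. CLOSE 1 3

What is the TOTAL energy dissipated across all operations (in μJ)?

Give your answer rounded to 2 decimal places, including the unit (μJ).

Answer: 64.17 μJ

Derivation:
Initial: C1(2μF, Q=20μC, V=10.00V), C2(2μF, Q=4μC, V=2.00V), C3(3μF, Q=5μC, V=1.67V)
Op 1: GROUND 3: Q3=0; energy lost=4.167
Op 2: CLOSE 1-3: Q_total=20.00, C_total=5.00, V=4.00; Q1=8.00, Q3=12.00; dissipated=60.000
Total dissipated: 64.167 μJ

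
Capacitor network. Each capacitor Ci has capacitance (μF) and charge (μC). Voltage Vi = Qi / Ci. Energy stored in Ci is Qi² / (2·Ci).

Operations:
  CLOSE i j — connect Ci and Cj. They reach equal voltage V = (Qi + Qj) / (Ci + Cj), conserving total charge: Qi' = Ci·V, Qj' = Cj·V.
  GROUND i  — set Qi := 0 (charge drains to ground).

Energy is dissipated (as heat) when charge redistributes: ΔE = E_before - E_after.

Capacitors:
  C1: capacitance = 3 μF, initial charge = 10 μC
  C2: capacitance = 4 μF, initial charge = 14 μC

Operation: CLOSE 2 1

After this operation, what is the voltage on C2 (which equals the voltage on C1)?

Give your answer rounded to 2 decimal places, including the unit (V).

Initial: C1(3μF, Q=10μC, V=3.33V), C2(4μF, Q=14μC, V=3.50V)
Op 1: CLOSE 2-1: Q_total=24.00, C_total=7.00, V=3.43; Q2=13.71, Q1=10.29; dissipated=0.024

Answer: 3.43 V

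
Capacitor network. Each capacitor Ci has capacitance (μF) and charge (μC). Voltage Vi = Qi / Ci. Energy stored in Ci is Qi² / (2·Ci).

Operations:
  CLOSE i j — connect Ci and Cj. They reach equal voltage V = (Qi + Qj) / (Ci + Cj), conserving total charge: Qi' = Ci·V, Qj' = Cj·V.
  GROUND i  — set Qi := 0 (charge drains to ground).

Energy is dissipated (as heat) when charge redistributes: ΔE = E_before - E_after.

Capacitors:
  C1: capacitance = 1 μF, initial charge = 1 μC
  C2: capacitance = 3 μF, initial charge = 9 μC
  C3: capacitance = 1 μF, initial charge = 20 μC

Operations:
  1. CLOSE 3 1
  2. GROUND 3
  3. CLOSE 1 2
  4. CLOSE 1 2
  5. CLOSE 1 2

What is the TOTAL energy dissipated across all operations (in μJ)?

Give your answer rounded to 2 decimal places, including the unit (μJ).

Answer: 166.47 μJ

Derivation:
Initial: C1(1μF, Q=1μC, V=1.00V), C2(3μF, Q=9μC, V=3.00V), C3(1μF, Q=20μC, V=20.00V)
Op 1: CLOSE 3-1: Q_total=21.00, C_total=2.00, V=10.50; Q3=10.50, Q1=10.50; dissipated=90.250
Op 2: GROUND 3: Q3=0; energy lost=55.125
Op 3: CLOSE 1-2: Q_total=19.50, C_total=4.00, V=4.88; Q1=4.88, Q2=14.62; dissipated=21.094
Op 4: CLOSE 1-2: Q_total=19.50, C_total=4.00, V=4.88; Q1=4.88, Q2=14.62; dissipated=0.000
Op 5: CLOSE 1-2: Q_total=19.50, C_total=4.00, V=4.88; Q1=4.88, Q2=14.62; dissipated=0.000
Total dissipated: 166.469 μJ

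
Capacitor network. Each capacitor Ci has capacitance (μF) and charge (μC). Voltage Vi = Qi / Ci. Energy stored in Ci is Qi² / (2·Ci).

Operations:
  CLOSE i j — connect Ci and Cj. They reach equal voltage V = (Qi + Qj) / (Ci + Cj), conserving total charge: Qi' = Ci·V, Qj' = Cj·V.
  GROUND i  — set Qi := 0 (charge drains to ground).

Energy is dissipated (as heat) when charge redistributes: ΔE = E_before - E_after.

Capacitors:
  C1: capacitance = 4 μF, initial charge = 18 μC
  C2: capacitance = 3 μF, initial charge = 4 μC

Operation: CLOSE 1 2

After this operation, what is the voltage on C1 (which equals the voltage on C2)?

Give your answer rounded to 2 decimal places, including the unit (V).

Answer: 3.14 V

Derivation:
Initial: C1(4μF, Q=18μC, V=4.50V), C2(3μF, Q=4μC, V=1.33V)
Op 1: CLOSE 1-2: Q_total=22.00, C_total=7.00, V=3.14; Q1=12.57, Q2=9.43; dissipated=8.595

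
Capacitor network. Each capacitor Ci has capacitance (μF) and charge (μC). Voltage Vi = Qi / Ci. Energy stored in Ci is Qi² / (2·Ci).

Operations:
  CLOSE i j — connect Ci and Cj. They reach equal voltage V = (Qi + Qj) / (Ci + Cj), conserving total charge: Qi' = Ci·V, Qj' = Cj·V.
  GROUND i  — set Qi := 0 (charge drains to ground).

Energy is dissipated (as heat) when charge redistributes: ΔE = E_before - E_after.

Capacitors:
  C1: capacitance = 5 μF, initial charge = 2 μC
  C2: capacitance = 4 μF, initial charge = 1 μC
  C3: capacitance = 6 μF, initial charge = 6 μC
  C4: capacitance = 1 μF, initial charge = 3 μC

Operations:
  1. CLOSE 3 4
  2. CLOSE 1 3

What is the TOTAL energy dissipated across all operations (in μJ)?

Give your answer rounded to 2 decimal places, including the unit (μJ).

Initial: C1(5μF, Q=2μC, V=0.40V), C2(4μF, Q=1μC, V=0.25V), C3(6μF, Q=6μC, V=1.00V), C4(1μF, Q=3μC, V=3.00V)
Op 1: CLOSE 3-4: Q_total=9.00, C_total=7.00, V=1.29; Q3=7.71, Q4=1.29; dissipated=1.714
Op 2: CLOSE 1-3: Q_total=9.71, C_total=11.00, V=0.88; Q1=4.42, Q3=5.30; dissipated=1.070
Total dissipated: 2.784 μJ

Answer: 2.78 μJ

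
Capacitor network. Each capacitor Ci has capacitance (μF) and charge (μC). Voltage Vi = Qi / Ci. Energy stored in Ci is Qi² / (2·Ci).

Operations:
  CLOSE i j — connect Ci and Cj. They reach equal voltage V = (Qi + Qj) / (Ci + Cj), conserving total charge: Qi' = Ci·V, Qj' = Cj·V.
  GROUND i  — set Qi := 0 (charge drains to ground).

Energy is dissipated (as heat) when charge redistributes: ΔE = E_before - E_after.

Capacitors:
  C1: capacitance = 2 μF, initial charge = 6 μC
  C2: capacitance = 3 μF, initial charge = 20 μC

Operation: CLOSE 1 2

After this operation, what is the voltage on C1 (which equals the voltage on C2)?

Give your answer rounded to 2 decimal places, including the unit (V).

Answer: 5.20 V

Derivation:
Initial: C1(2μF, Q=6μC, V=3.00V), C2(3μF, Q=20μC, V=6.67V)
Op 1: CLOSE 1-2: Q_total=26.00, C_total=5.00, V=5.20; Q1=10.40, Q2=15.60; dissipated=8.067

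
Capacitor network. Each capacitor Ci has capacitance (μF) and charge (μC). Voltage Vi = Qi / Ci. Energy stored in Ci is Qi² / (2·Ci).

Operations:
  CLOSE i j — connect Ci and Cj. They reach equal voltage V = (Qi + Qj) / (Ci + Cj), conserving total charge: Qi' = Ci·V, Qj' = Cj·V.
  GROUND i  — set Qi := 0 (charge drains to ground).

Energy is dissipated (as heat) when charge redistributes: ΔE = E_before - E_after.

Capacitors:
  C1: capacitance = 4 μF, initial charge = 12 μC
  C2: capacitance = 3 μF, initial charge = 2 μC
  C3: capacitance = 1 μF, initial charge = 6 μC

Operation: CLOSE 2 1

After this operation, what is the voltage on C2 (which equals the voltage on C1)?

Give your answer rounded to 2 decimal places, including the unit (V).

Initial: C1(4μF, Q=12μC, V=3.00V), C2(3μF, Q=2μC, V=0.67V), C3(1μF, Q=6μC, V=6.00V)
Op 1: CLOSE 2-1: Q_total=14.00, C_total=7.00, V=2.00; Q2=6.00, Q1=8.00; dissipated=4.667

Answer: 2.00 V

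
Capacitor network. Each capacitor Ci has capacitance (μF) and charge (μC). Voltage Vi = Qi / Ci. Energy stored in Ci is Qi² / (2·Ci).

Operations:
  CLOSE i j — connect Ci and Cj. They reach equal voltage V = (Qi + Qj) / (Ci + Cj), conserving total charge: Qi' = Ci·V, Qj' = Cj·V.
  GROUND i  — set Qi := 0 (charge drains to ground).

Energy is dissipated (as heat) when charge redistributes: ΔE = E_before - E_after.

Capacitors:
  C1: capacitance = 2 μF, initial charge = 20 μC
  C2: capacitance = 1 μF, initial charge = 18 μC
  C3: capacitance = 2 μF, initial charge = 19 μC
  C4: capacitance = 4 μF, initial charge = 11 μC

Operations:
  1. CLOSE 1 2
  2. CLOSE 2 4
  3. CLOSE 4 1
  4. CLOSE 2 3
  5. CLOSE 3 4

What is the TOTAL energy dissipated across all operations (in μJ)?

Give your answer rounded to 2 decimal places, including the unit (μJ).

Answer: 110.39 μJ

Derivation:
Initial: C1(2μF, Q=20μC, V=10.00V), C2(1μF, Q=18μC, V=18.00V), C3(2μF, Q=19μC, V=9.50V), C4(4μF, Q=11μC, V=2.75V)
Op 1: CLOSE 1-2: Q_total=38.00, C_total=3.00, V=12.67; Q1=25.33, Q2=12.67; dissipated=21.333
Op 2: CLOSE 2-4: Q_total=23.67, C_total=5.00, V=4.73; Q2=4.73, Q4=18.93; dissipated=39.336
Op 3: CLOSE 4-1: Q_total=44.27, C_total=6.00, V=7.38; Q4=29.51, Q1=14.76; dissipated=41.959
Op 4: CLOSE 2-3: Q_total=23.73, C_total=3.00, V=7.91; Q2=7.91, Q3=15.82; dissipated=7.574
Op 5: CLOSE 3-4: Q_total=45.33, C_total=6.00, V=7.56; Q3=15.11, Q4=30.22; dissipated=0.190
Total dissipated: 110.391 μJ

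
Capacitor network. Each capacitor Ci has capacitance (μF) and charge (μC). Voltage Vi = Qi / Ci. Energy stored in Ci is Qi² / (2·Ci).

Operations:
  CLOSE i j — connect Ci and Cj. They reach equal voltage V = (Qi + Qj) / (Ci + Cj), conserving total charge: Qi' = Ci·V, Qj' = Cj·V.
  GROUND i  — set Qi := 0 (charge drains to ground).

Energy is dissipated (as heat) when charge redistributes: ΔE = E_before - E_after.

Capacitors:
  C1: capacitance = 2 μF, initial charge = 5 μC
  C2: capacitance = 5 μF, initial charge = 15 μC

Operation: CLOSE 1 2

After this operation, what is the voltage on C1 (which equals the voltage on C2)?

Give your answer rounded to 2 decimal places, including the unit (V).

Answer: 2.86 V

Derivation:
Initial: C1(2μF, Q=5μC, V=2.50V), C2(5μF, Q=15μC, V=3.00V)
Op 1: CLOSE 1-2: Q_total=20.00, C_total=7.00, V=2.86; Q1=5.71, Q2=14.29; dissipated=0.179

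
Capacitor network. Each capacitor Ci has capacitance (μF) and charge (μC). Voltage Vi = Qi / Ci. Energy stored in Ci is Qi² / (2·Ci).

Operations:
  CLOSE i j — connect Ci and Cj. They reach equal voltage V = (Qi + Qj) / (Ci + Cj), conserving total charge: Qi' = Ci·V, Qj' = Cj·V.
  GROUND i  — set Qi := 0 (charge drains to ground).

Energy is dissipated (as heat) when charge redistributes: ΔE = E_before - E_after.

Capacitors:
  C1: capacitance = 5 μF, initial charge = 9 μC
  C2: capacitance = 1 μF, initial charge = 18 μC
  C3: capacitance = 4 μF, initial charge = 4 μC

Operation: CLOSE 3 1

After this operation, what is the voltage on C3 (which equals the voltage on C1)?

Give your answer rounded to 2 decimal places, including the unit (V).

Answer: 1.44 V

Derivation:
Initial: C1(5μF, Q=9μC, V=1.80V), C2(1μF, Q=18μC, V=18.00V), C3(4μF, Q=4μC, V=1.00V)
Op 1: CLOSE 3-1: Q_total=13.00, C_total=9.00, V=1.44; Q3=5.78, Q1=7.22; dissipated=0.711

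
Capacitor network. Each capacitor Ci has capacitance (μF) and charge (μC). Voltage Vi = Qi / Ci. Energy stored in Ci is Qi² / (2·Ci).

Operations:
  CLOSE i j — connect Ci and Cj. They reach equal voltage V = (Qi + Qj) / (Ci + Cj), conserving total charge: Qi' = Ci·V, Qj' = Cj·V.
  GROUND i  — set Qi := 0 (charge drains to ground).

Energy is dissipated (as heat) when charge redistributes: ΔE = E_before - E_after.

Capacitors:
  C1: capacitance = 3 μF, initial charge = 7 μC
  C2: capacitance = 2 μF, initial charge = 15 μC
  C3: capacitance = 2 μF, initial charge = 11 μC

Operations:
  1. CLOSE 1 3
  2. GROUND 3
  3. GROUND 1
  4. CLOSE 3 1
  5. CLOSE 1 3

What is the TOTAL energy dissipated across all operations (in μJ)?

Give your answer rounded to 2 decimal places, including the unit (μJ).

Answer: 38.42 μJ

Derivation:
Initial: C1(3μF, Q=7μC, V=2.33V), C2(2μF, Q=15μC, V=7.50V), C3(2μF, Q=11μC, V=5.50V)
Op 1: CLOSE 1-3: Q_total=18.00, C_total=5.00, V=3.60; Q1=10.80, Q3=7.20; dissipated=6.017
Op 2: GROUND 3: Q3=0; energy lost=12.960
Op 3: GROUND 1: Q1=0; energy lost=19.440
Op 4: CLOSE 3-1: Q_total=0.00, C_total=5.00, V=0.00; Q3=0.00, Q1=0.00; dissipated=0.000
Op 5: CLOSE 1-3: Q_total=0.00, C_total=5.00, V=0.00; Q1=0.00, Q3=0.00; dissipated=0.000
Total dissipated: 38.417 μJ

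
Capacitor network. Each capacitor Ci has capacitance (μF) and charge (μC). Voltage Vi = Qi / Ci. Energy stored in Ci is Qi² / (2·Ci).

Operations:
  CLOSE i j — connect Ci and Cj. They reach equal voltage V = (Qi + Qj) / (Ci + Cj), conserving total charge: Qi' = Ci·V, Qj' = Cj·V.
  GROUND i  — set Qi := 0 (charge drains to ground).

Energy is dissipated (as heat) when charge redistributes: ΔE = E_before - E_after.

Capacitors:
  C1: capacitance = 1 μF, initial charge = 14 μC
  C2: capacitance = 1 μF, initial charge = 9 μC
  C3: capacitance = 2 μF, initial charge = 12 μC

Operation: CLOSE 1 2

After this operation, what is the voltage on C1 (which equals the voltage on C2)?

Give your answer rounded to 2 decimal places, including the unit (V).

Initial: C1(1μF, Q=14μC, V=14.00V), C2(1μF, Q=9μC, V=9.00V), C3(2μF, Q=12μC, V=6.00V)
Op 1: CLOSE 1-2: Q_total=23.00, C_total=2.00, V=11.50; Q1=11.50, Q2=11.50; dissipated=6.250

Answer: 11.50 V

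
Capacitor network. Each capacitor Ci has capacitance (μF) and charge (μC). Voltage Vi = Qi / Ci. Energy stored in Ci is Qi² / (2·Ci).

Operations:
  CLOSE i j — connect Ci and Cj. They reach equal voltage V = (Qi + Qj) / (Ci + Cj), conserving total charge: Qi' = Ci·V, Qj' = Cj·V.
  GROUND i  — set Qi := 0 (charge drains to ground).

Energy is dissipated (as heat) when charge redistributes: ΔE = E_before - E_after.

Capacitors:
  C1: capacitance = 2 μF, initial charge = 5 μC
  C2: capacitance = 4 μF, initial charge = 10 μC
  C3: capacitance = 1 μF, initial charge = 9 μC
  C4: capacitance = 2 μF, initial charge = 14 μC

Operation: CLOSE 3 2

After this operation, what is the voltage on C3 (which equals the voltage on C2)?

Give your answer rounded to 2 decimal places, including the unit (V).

Initial: C1(2μF, Q=5μC, V=2.50V), C2(4μF, Q=10μC, V=2.50V), C3(1μF, Q=9μC, V=9.00V), C4(2μF, Q=14μC, V=7.00V)
Op 1: CLOSE 3-2: Q_total=19.00, C_total=5.00, V=3.80; Q3=3.80, Q2=15.20; dissipated=16.900

Answer: 3.80 V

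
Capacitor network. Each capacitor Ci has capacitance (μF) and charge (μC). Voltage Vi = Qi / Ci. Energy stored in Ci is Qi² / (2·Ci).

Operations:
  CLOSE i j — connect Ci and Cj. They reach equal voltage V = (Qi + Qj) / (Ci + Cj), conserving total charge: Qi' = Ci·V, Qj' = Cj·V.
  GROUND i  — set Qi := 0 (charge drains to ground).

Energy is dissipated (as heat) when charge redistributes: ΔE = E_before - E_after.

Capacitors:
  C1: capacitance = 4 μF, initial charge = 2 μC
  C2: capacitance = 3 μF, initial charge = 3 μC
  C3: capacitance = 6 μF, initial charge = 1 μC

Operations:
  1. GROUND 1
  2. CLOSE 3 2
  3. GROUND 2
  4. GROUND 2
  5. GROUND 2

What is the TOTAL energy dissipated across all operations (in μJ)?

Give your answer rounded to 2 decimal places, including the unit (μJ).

Initial: C1(4μF, Q=2μC, V=0.50V), C2(3μF, Q=3μC, V=1.00V), C3(6μF, Q=1μC, V=0.17V)
Op 1: GROUND 1: Q1=0; energy lost=0.500
Op 2: CLOSE 3-2: Q_total=4.00, C_total=9.00, V=0.44; Q3=2.67, Q2=1.33; dissipated=0.694
Op 3: GROUND 2: Q2=0; energy lost=0.296
Op 4: GROUND 2: Q2=0; energy lost=0.000
Op 5: GROUND 2: Q2=0; energy lost=0.000
Total dissipated: 1.491 μJ

Answer: 1.49 μJ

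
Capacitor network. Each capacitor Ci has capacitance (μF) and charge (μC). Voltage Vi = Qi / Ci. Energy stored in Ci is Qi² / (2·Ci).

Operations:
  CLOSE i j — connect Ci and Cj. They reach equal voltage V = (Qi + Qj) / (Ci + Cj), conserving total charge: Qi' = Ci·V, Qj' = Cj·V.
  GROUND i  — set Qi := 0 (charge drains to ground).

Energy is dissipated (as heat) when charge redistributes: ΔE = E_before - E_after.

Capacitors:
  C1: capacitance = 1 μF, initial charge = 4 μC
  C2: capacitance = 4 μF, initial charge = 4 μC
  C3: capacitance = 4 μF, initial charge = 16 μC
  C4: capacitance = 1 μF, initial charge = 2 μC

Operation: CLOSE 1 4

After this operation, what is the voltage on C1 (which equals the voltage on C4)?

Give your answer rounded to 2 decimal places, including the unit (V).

Initial: C1(1μF, Q=4μC, V=4.00V), C2(4μF, Q=4μC, V=1.00V), C3(4μF, Q=16μC, V=4.00V), C4(1μF, Q=2μC, V=2.00V)
Op 1: CLOSE 1-4: Q_total=6.00, C_total=2.00, V=3.00; Q1=3.00, Q4=3.00; dissipated=1.000

Answer: 3.00 V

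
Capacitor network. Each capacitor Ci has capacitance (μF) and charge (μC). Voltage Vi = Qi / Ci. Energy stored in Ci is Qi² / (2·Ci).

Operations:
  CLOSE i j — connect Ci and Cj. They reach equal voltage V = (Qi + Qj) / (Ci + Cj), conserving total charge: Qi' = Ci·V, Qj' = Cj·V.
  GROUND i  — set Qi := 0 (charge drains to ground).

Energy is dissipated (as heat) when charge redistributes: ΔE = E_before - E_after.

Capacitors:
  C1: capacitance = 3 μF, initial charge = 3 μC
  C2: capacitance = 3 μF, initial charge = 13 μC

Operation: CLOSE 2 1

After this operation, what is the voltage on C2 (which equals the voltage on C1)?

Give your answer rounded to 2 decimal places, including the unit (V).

Answer: 2.67 V

Derivation:
Initial: C1(3μF, Q=3μC, V=1.00V), C2(3μF, Q=13μC, V=4.33V)
Op 1: CLOSE 2-1: Q_total=16.00, C_total=6.00, V=2.67; Q2=8.00, Q1=8.00; dissipated=8.333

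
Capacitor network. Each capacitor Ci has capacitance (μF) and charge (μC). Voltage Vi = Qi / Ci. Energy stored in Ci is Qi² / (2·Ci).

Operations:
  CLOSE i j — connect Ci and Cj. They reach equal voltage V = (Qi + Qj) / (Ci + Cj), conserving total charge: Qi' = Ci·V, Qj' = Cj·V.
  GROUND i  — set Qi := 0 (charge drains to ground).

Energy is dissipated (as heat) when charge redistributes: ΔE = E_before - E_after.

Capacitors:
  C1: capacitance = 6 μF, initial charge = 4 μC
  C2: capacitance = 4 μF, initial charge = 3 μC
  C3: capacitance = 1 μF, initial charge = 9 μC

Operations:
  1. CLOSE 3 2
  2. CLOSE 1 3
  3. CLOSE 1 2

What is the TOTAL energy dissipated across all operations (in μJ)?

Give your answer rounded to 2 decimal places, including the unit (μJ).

Answer: 31.16 μJ

Derivation:
Initial: C1(6μF, Q=4μC, V=0.67V), C2(4μF, Q=3μC, V=0.75V), C3(1μF, Q=9μC, V=9.00V)
Op 1: CLOSE 3-2: Q_total=12.00, C_total=5.00, V=2.40; Q3=2.40, Q2=9.60; dissipated=27.225
Op 2: CLOSE 1-3: Q_total=6.40, C_total=7.00, V=0.91; Q1=5.49, Q3=0.91; dissipated=1.288
Op 3: CLOSE 1-2: Q_total=15.09, C_total=10.00, V=1.51; Q1=9.05, Q2=6.03; dissipated=2.649
Total dissipated: 31.161 μJ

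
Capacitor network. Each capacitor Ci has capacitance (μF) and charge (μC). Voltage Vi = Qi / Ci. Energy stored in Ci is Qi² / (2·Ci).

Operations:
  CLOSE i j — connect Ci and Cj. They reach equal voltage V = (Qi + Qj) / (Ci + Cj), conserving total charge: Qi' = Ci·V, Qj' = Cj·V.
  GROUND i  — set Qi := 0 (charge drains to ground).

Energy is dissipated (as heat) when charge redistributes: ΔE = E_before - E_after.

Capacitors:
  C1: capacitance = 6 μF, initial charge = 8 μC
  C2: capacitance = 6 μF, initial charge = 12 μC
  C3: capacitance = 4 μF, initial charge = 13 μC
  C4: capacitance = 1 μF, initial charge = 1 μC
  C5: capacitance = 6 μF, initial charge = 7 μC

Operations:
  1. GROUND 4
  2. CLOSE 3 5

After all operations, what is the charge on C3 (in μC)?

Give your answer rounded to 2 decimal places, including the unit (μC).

Initial: C1(6μF, Q=8μC, V=1.33V), C2(6μF, Q=12μC, V=2.00V), C3(4μF, Q=13μC, V=3.25V), C4(1μF, Q=1μC, V=1.00V), C5(6μF, Q=7μC, V=1.17V)
Op 1: GROUND 4: Q4=0; energy lost=0.500
Op 2: CLOSE 3-5: Q_total=20.00, C_total=10.00, V=2.00; Q3=8.00, Q5=12.00; dissipated=5.208
Final charges: Q1=8.00, Q2=12.00, Q3=8.00, Q4=0.00, Q5=12.00

Answer: 8.00 μC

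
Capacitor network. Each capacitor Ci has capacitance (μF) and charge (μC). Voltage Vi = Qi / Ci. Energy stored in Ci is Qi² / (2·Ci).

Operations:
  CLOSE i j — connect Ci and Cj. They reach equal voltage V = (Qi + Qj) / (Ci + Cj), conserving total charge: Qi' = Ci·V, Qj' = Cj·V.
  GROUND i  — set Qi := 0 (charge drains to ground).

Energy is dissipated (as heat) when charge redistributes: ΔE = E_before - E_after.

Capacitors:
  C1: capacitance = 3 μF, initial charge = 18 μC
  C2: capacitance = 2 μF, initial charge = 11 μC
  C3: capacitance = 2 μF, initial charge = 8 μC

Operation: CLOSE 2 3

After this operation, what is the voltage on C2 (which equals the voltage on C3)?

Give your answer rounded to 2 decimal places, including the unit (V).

Answer: 4.75 V

Derivation:
Initial: C1(3μF, Q=18μC, V=6.00V), C2(2μF, Q=11μC, V=5.50V), C3(2μF, Q=8μC, V=4.00V)
Op 1: CLOSE 2-3: Q_total=19.00, C_total=4.00, V=4.75; Q2=9.50, Q3=9.50; dissipated=1.125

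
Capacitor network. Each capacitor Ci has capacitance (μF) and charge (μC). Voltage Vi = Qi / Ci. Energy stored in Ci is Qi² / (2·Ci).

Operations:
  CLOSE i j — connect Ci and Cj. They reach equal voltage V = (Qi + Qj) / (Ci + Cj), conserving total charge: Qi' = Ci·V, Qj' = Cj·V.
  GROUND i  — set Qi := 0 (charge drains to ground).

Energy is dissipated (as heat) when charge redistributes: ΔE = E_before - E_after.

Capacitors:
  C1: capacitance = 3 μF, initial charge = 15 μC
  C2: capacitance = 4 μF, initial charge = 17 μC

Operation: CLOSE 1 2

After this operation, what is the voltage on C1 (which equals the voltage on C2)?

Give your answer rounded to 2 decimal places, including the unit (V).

Answer: 4.57 V

Derivation:
Initial: C1(3μF, Q=15μC, V=5.00V), C2(4μF, Q=17μC, V=4.25V)
Op 1: CLOSE 1-2: Q_total=32.00, C_total=7.00, V=4.57; Q1=13.71, Q2=18.29; dissipated=0.482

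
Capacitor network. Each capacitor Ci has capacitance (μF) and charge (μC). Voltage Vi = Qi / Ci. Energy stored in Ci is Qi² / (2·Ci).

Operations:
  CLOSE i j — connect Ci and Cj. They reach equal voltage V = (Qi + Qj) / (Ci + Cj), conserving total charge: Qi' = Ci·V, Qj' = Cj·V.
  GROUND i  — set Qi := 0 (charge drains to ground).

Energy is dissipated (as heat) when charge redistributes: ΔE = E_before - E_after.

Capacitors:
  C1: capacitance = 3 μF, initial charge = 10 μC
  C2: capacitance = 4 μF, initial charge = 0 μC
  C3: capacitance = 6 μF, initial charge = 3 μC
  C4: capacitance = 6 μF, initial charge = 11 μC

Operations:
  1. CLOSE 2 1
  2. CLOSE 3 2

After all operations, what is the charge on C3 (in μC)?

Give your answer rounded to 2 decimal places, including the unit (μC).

Initial: C1(3μF, Q=10μC, V=3.33V), C2(4μF, Q=0μC, V=0.00V), C3(6μF, Q=3μC, V=0.50V), C4(6μF, Q=11μC, V=1.83V)
Op 1: CLOSE 2-1: Q_total=10.00, C_total=7.00, V=1.43; Q2=5.71, Q1=4.29; dissipated=9.524
Op 2: CLOSE 3-2: Q_total=8.71, C_total=10.00, V=0.87; Q3=5.23, Q2=3.49; dissipated=1.035
Final charges: Q1=4.29, Q2=3.49, Q3=5.23, Q4=11.00

Answer: 5.23 μC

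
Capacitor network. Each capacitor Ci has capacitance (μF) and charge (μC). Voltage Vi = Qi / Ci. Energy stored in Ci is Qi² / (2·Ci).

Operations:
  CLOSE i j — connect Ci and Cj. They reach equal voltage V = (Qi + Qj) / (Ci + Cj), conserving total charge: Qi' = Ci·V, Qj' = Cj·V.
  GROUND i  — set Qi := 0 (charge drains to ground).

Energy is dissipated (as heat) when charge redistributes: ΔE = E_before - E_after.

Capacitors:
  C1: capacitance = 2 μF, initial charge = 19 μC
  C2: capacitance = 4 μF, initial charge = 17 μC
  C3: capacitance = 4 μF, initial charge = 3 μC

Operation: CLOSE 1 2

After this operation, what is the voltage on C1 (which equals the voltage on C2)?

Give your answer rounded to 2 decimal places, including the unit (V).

Initial: C1(2μF, Q=19μC, V=9.50V), C2(4μF, Q=17μC, V=4.25V), C3(4μF, Q=3μC, V=0.75V)
Op 1: CLOSE 1-2: Q_total=36.00, C_total=6.00, V=6.00; Q1=12.00, Q2=24.00; dissipated=18.375

Answer: 6.00 V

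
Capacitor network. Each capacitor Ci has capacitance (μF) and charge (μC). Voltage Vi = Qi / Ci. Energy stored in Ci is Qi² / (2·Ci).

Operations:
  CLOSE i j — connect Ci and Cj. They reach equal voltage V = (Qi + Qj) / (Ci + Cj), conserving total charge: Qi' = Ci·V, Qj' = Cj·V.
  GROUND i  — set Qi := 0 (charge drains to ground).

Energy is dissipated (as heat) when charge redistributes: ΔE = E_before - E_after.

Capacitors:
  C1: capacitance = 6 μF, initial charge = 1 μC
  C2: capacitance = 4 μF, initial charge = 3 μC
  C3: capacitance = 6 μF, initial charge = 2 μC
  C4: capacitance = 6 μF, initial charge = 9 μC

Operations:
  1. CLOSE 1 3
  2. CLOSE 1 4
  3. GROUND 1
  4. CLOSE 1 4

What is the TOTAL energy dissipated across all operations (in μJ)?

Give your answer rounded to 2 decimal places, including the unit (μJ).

Answer: 5.83 μJ

Derivation:
Initial: C1(6μF, Q=1μC, V=0.17V), C2(4μF, Q=3μC, V=0.75V), C3(6μF, Q=2μC, V=0.33V), C4(6μF, Q=9μC, V=1.50V)
Op 1: CLOSE 1-3: Q_total=3.00, C_total=12.00, V=0.25; Q1=1.50, Q3=1.50; dissipated=0.042
Op 2: CLOSE 1-4: Q_total=10.50, C_total=12.00, V=0.88; Q1=5.25, Q4=5.25; dissipated=2.344
Op 3: GROUND 1: Q1=0; energy lost=2.297
Op 4: CLOSE 1-4: Q_total=5.25, C_total=12.00, V=0.44; Q1=2.62, Q4=2.62; dissipated=1.148
Total dissipated: 5.831 μJ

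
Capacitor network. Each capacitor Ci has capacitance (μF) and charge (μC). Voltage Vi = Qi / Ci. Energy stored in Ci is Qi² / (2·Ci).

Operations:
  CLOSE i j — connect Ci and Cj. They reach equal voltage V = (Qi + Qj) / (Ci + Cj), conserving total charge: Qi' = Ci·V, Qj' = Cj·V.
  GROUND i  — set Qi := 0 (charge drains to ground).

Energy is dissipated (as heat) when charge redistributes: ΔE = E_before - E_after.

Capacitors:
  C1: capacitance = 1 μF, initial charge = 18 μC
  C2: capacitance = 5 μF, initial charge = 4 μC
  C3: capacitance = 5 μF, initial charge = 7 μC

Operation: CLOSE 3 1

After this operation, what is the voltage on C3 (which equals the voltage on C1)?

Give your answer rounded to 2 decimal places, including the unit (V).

Answer: 4.17 V

Derivation:
Initial: C1(1μF, Q=18μC, V=18.00V), C2(5μF, Q=4μC, V=0.80V), C3(5μF, Q=7μC, V=1.40V)
Op 1: CLOSE 3-1: Q_total=25.00, C_total=6.00, V=4.17; Q3=20.83, Q1=4.17; dissipated=114.817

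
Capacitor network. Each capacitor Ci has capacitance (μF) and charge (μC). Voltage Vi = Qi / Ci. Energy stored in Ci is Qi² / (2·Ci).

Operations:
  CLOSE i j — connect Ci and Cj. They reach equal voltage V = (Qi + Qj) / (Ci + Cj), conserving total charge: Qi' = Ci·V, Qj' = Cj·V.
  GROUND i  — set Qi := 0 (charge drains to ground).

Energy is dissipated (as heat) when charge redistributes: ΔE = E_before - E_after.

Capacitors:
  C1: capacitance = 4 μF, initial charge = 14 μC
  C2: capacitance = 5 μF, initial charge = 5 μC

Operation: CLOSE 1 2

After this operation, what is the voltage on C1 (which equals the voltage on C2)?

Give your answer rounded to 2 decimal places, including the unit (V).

Answer: 2.11 V

Derivation:
Initial: C1(4μF, Q=14μC, V=3.50V), C2(5μF, Q=5μC, V=1.00V)
Op 1: CLOSE 1-2: Q_total=19.00, C_total=9.00, V=2.11; Q1=8.44, Q2=10.56; dissipated=6.944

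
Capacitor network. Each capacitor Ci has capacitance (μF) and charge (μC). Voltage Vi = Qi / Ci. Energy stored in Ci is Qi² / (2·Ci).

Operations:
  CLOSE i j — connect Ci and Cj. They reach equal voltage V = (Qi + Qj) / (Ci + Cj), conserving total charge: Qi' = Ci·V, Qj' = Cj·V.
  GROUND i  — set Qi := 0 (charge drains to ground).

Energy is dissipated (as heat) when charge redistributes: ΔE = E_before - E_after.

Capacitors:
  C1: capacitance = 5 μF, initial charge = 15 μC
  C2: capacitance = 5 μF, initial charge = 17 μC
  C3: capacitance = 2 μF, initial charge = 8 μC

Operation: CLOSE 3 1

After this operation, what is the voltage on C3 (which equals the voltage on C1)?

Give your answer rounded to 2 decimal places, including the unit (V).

Initial: C1(5μF, Q=15μC, V=3.00V), C2(5μF, Q=17μC, V=3.40V), C3(2μF, Q=8μC, V=4.00V)
Op 1: CLOSE 3-1: Q_total=23.00, C_total=7.00, V=3.29; Q3=6.57, Q1=16.43; dissipated=0.714

Answer: 3.29 V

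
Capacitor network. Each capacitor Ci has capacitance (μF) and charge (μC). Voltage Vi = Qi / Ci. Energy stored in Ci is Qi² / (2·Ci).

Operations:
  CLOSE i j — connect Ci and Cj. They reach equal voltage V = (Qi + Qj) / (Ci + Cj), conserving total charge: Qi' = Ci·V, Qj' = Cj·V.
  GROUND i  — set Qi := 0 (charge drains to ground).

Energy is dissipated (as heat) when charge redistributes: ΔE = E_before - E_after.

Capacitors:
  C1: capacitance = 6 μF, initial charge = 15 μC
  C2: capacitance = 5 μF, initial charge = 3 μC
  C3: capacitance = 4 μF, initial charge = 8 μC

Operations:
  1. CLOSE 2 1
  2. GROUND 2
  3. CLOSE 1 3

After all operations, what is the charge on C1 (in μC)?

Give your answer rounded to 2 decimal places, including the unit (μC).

Answer: 10.69 μC

Derivation:
Initial: C1(6μF, Q=15μC, V=2.50V), C2(5μF, Q=3μC, V=0.60V), C3(4μF, Q=8μC, V=2.00V)
Op 1: CLOSE 2-1: Q_total=18.00, C_total=11.00, V=1.64; Q2=8.18, Q1=9.82; dissipated=4.923
Op 2: GROUND 2: Q2=0; energy lost=6.694
Op 3: CLOSE 1-3: Q_total=17.82, C_total=10.00, V=1.78; Q1=10.69, Q3=7.13; dissipated=0.159
Final charges: Q1=10.69, Q2=0.00, Q3=7.13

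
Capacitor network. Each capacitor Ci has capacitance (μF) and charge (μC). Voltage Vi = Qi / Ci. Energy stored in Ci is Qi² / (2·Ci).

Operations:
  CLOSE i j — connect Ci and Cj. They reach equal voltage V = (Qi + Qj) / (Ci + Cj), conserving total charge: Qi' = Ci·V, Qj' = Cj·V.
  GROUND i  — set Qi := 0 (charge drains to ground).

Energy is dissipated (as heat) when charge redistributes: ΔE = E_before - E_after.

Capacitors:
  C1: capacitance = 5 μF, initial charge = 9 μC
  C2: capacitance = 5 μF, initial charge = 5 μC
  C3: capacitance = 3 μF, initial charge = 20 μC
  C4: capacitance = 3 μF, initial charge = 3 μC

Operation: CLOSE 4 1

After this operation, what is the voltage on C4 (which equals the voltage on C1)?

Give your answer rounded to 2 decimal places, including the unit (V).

Initial: C1(5μF, Q=9μC, V=1.80V), C2(5μF, Q=5μC, V=1.00V), C3(3μF, Q=20μC, V=6.67V), C4(3μF, Q=3μC, V=1.00V)
Op 1: CLOSE 4-1: Q_total=12.00, C_total=8.00, V=1.50; Q4=4.50, Q1=7.50; dissipated=0.600

Answer: 1.50 V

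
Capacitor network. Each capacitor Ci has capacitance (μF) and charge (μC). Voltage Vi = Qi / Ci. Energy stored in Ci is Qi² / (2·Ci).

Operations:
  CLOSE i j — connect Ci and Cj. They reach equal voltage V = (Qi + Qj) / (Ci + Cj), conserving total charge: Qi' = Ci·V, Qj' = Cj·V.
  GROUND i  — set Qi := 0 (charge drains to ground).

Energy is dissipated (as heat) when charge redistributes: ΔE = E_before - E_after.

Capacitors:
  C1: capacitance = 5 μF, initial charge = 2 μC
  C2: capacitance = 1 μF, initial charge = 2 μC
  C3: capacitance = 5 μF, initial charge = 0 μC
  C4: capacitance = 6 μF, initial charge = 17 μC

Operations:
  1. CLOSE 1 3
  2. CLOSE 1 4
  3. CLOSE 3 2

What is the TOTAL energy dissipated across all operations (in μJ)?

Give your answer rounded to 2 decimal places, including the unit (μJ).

Initial: C1(5μF, Q=2μC, V=0.40V), C2(1μF, Q=2μC, V=2.00V), C3(5μF, Q=0μC, V=0.00V), C4(6μF, Q=17μC, V=2.83V)
Op 1: CLOSE 1-3: Q_total=2.00, C_total=10.00, V=0.20; Q1=1.00, Q3=1.00; dissipated=0.200
Op 2: CLOSE 1-4: Q_total=18.00, C_total=11.00, V=1.64; Q1=8.18, Q4=9.82; dissipated=9.456
Op 3: CLOSE 3-2: Q_total=3.00, C_total=6.00, V=0.50; Q3=2.50, Q2=0.50; dissipated=1.350
Total dissipated: 11.006 μJ

Answer: 11.01 μJ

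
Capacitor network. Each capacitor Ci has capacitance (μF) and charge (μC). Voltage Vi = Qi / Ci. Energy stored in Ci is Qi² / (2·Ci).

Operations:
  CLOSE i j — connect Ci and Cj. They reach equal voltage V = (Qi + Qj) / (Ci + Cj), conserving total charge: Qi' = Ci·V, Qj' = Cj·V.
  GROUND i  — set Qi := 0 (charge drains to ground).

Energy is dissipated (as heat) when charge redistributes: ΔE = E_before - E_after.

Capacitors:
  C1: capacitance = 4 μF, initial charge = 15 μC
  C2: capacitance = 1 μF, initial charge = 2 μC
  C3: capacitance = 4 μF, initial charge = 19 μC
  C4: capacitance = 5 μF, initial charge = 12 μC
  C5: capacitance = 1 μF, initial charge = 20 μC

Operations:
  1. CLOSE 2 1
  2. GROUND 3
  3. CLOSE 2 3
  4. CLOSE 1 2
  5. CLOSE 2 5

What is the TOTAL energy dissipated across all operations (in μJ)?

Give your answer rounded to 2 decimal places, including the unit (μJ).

Initial: C1(4μF, Q=15μC, V=3.75V), C2(1μF, Q=2μC, V=2.00V), C3(4μF, Q=19μC, V=4.75V), C4(5μF, Q=12μC, V=2.40V), C5(1μF, Q=20μC, V=20.00V)
Op 1: CLOSE 2-1: Q_total=17.00, C_total=5.00, V=3.40; Q2=3.40, Q1=13.60; dissipated=1.225
Op 2: GROUND 3: Q3=0; energy lost=45.125
Op 3: CLOSE 2-3: Q_total=3.40, C_total=5.00, V=0.68; Q2=0.68, Q3=2.72; dissipated=4.624
Op 4: CLOSE 1-2: Q_total=14.28, C_total=5.00, V=2.86; Q1=11.42, Q2=2.86; dissipated=2.959
Op 5: CLOSE 2-5: Q_total=22.86, C_total=2.00, V=11.43; Q2=11.43, Q5=11.43; dissipated=73.479
Total dissipated: 127.413 μJ

Answer: 127.41 μJ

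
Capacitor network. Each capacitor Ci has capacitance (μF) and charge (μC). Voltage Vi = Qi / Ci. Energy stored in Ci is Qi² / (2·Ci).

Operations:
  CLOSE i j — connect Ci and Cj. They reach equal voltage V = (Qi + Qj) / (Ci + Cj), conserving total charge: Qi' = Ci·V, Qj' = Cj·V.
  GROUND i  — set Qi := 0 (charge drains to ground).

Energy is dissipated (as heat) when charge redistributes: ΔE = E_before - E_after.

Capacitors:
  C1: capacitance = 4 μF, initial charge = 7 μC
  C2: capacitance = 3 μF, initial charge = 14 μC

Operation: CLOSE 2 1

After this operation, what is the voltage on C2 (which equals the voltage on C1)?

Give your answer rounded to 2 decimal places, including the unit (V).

Initial: C1(4μF, Q=7μC, V=1.75V), C2(3μF, Q=14μC, V=4.67V)
Op 1: CLOSE 2-1: Q_total=21.00, C_total=7.00, V=3.00; Q2=9.00, Q1=12.00; dissipated=7.292

Answer: 3.00 V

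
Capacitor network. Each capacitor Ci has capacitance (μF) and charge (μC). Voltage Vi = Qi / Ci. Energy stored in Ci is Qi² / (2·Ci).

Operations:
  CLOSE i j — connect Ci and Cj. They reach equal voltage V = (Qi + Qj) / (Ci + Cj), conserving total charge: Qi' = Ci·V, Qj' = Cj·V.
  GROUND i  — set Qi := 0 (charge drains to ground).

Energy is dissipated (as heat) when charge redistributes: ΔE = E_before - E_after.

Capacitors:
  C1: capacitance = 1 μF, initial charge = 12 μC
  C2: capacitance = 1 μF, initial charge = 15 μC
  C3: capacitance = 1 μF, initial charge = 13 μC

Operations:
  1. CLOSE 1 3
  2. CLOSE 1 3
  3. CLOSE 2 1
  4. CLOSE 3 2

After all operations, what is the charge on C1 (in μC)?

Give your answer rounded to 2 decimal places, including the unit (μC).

Initial: C1(1μF, Q=12μC, V=12.00V), C2(1μF, Q=15μC, V=15.00V), C3(1μF, Q=13μC, V=13.00V)
Op 1: CLOSE 1-3: Q_total=25.00, C_total=2.00, V=12.50; Q1=12.50, Q3=12.50; dissipated=0.250
Op 2: CLOSE 1-3: Q_total=25.00, C_total=2.00, V=12.50; Q1=12.50, Q3=12.50; dissipated=0.000
Op 3: CLOSE 2-1: Q_total=27.50, C_total=2.00, V=13.75; Q2=13.75, Q1=13.75; dissipated=1.562
Op 4: CLOSE 3-2: Q_total=26.25, C_total=2.00, V=13.12; Q3=13.12, Q2=13.12; dissipated=0.391
Final charges: Q1=13.75, Q2=13.12, Q3=13.12

Answer: 13.75 μC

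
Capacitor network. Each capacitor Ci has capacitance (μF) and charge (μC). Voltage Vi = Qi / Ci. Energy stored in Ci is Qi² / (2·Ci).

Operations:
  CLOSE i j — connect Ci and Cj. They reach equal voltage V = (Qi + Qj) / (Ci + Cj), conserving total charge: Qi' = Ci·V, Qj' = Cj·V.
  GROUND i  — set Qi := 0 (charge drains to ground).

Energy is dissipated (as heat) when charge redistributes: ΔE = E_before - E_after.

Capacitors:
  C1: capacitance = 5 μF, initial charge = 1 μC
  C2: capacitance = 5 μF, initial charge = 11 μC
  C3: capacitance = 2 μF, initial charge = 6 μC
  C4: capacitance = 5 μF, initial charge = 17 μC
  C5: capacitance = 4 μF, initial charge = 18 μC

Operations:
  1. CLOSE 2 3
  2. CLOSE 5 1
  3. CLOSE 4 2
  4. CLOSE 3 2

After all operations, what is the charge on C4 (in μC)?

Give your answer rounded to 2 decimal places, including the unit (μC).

Initial: C1(5μF, Q=1μC, V=0.20V), C2(5μF, Q=11μC, V=2.20V), C3(2μF, Q=6μC, V=3.00V), C4(5μF, Q=17μC, V=3.40V), C5(4μF, Q=18μC, V=4.50V)
Op 1: CLOSE 2-3: Q_total=17.00, C_total=7.00, V=2.43; Q2=12.14, Q3=4.86; dissipated=0.457
Op 2: CLOSE 5-1: Q_total=19.00, C_total=9.00, V=2.11; Q5=8.44, Q1=10.56; dissipated=20.544
Op 3: CLOSE 4-2: Q_total=29.14, C_total=10.00, V=2.91; Q4=14.57, Q2=14.57; dissipated=1.180
Op 4: CLOSE 3-2: Q_total=19.43, C_total=7.00, V=2.78; Q3=5.55, Q2=13.88; dissipated=0.169
Final charges: Q1=10.56, Q2=13.88, Q3=5.55, Q4=14.57, Q5=8.44

Answer: 14.57 μC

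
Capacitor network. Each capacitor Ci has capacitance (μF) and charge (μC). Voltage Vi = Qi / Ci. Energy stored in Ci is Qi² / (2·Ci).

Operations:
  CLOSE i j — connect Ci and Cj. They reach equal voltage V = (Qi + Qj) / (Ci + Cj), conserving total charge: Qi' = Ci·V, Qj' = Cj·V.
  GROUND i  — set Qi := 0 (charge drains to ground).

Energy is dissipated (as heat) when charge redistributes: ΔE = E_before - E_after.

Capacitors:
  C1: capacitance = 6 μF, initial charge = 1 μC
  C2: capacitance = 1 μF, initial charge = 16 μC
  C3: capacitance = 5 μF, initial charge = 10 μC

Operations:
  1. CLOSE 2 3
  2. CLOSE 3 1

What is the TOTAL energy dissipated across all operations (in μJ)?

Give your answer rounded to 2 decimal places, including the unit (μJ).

Initial: C1(6μF, Q=1μC, V=0.17V), C2(1μF, Q=16μC, V=16.00V), C3(5μF, Q=10μC, V=2.00V)
Op 1: CLOSE 2-3: Q_total=26.00, C_total=6.00, V=4.33; Q2=4.33, Q3=21.67; dissipated=81.667
Op 2: CLOSE 3-1: Q_total=22.67, C_total=11.00, V=2.06; Q3=10.30, Q1=12.36; dissipated=23.674
Total dissipated: 105.341 μJ

Answer: 105.34 μJ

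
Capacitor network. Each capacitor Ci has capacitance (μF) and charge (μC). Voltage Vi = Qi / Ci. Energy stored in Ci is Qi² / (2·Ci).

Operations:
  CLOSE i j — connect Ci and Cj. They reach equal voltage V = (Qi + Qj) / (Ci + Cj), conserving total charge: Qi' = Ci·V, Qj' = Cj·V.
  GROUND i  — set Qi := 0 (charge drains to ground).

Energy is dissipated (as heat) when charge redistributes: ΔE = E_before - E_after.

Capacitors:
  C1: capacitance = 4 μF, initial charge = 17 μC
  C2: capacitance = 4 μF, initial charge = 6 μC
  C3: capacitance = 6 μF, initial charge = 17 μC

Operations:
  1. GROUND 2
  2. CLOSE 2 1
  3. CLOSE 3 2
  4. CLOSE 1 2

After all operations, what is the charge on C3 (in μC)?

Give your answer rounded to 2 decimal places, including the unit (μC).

Answer: 15.30 μC

Derivation:
Initial: C1(4μF, Q=17μC, V=4.25V), C2(4μF, Q=6μC, V=1.50V), C3(6μF, Q=17μC, V=2.83V)
Op 1: GROUND 2: Q2=0; energy lost=4.500
Op 2: CLOSE 2-1: Q_total=17.00, C_total=8.00, V=2.12; Q2=8.50, Q1=8.50; dissipated=18.062
Op 3: CLOSE 3-2: Q_total=25.50, C_total=10.00, V=2.55; Q3=15.30, Q2=10.20; dissipated=0.602
Op 4: CLOSE 1-2: Q_total=18.70, C_total=8.00, V=2.34; Q1=9.35, Q2=9.35; dissipated=0.181
Final charges: Q1=9.35, Q2=9.35, Q3=15.30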